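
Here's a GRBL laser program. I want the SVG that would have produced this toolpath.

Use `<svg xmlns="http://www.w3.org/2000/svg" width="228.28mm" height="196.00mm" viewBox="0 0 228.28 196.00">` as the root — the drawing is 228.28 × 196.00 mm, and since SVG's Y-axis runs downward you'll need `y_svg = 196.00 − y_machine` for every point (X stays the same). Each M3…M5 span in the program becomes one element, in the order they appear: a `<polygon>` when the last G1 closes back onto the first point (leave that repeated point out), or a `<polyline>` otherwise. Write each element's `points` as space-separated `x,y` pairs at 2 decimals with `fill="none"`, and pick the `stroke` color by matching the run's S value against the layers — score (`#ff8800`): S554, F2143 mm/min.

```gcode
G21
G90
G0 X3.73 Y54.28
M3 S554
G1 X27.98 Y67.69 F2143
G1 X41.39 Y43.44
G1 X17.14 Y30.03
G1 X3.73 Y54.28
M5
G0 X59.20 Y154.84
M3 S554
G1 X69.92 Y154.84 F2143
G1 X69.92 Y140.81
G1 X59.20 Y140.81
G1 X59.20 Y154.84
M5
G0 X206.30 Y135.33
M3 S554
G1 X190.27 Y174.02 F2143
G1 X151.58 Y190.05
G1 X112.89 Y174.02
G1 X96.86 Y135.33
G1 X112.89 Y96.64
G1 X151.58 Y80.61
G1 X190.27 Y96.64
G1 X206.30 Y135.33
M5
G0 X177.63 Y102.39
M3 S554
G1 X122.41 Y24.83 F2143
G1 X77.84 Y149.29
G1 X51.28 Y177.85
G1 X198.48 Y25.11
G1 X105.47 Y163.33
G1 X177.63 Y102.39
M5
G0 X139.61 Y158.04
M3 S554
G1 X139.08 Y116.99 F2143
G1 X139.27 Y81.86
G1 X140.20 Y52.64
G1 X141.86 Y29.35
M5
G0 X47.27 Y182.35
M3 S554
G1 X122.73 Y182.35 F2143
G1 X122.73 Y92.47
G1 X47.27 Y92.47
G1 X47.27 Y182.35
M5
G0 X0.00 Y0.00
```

Machine Y-up, SVG Y-down with viewBox height 196.00, so y_svg = 196.00 − y_machine; X carries over. Every run uses S554, so all elements get stroke `#ff8800` (score).

Run 1: The run returns to its start, so emit a `<polygon>` with points (Y-flipped): 3.73,141.72 27.98,128.31 41.39,152.56 17.14,165.97.

Run 2: The run returns to its start, so emit a `<polygon>` with points (Y-flipped): 59.20,41.16 69.92,41.16 69.92,55.19 59.20,55.19.

Run 3: The run returns to its start, so emit a `<polygon>` with points (Y-flipped): 206.30,60.67 190.27,21.98 151.58,5.95 112.89,21.98 96.86,60.67 112.89,99.36 151.58,115.39 190.27,99.36.

Run 4: The run returns to its start, so emit a `<polygon>` with points (Y-flipped): 177.63,93.61 122.41,171.17 77.84,46.71 51.28,18.15 198.48,170.89 105.47,32.67.

Run 5: The run is open, so emit a `<polyline>` with points (Y-flipped): 139.61,37.96 139.08,79.01 139.27,114.14 140.20,143.36 141.86,166.65.

Run 6: The run returns to its start, so emit a `<polygon>` with points (Y-flipped): 47.27,13.65 122.73,13.65 122.73,103.53 47.27,103.53.

<svg xmlns="http://www.w3.org/2000/svg" width="228.28mm" height="196.00mm" viewBox="0 0 228.28 196.00">
  <polygon points="3.73,141.72 27.98,128.31 41.39,152.56 17.14,165.97" fill="none" stroke="#ff8800"/>
  <polygon points="59.20,41.16 69.92,41.16 69.92,55.19 59.20,55.19" fill="none" stroke="#ff8800"/>
  <polygon points="206.30,60.67 190.27,21.98 151.58,5.95 112.89,21.98 96.86,60.67 112.89,99.36 151.58,115.39 190.27,99.36" fill="none" stroke="#ff8800"/>
  <polygon points="177.63,93.61 122.41,171.17 77.84,46.71 51.28,18.15 198.48,170.89 105.47,32.67" fill="none" stroke="#ff8800"/>
  <polyline points="139.61,37.96 139.08,79.01 139.27,114.14 140.20,143.36 141.86,166.65" fill="none" stroke="#ff8800"/>
  <polygon points="47.27,13.65 122.73,13.65 122.73,103.53 47.27,103.53" fill="none" stroke="#ff8800"/>
</svg>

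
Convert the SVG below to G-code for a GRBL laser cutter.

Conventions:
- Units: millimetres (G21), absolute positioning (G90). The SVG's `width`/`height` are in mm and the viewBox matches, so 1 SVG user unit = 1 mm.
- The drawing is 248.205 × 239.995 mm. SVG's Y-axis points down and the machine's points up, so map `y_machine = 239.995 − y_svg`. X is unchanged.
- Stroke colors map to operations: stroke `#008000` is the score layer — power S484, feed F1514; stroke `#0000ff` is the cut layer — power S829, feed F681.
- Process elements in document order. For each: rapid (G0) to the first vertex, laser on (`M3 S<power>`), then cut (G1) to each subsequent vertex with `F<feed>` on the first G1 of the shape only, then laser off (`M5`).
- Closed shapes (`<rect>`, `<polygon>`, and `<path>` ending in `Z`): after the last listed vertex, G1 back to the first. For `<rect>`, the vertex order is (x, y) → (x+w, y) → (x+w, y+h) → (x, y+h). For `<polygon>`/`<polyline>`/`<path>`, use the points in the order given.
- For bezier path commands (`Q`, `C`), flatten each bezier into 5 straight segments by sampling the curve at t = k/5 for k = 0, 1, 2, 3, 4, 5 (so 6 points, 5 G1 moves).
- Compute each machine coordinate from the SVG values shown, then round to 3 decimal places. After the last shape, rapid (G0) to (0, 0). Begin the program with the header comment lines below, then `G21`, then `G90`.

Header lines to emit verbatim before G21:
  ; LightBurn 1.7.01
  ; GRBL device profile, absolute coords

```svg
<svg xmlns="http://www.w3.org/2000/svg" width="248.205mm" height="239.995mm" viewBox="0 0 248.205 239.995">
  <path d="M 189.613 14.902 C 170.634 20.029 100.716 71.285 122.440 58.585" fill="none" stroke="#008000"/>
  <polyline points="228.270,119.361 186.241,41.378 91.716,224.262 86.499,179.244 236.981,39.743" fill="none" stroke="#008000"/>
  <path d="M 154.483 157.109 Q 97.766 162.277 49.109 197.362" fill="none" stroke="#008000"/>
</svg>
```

; LightBurn 1.7.01
; GRBL device profile, absolute coords
G21
G90
G0 X189.613 Y225.093
M3 S484
G1 X173.254 Y217.362 F1514
G1 X151.513 Y203.844
G1 X131.234 Y189.823
G1 X119.262 Y180.584
G1 X122.440 Y181.410
M5
G0 X228.270 Y120.634
M3 S484
G1 X186.241 Y198.617 F1514
G1 X91.716 Y15.733
G1 X86.499 Y60.751
G1 X236.981 Y200.252
M5
G0 X154.483 Y82.886
M3 S484
G1 X132.119 Y79.622 F1514
G1 X110.399 Y73.965
G1 X89.324 Y65.914
G1 X68.894 Y55.470
G1 X49.109 Y42.633
M5
G0 X0.000 Y0.000

viewBox `0 0 248.205 239.995` with mm width/height → 1 unit = 1 mm. Flip: y_m = 239.995 − y_svg.

**Shape 1** — `<path>` cubic bezier, stroke `#008000` → score (S484, F1514). Control points (SVG): P0=(189.613,14.902), P1=(170.634,20.029), P2=(100.716,71.285), P3=(122.440,58.585); sampled at t=k/5. Machine vertices: (189.613,225.093) → (173.254,217.362) → (151.513,203.844) → (131.234,189.823) → (119.262,180.584) → (122.440,181.410). Open path.

**Shape 2** — `<polyline>` open polyline, stroke `#008000` → score (S484, F1514). Machine vertices: (228.270,120.634) → (186.241,198.617) → (91.716,15.733) → (86.499,60.751) → (236.981,200.252). Open path.

**Shape 3** — `<path>` quadratic bezier, stroke `#008000` → score (S484, F1514). Control points (SVG): P0=(154.483,157.109), P1=(97.766,162.277), P2=(49.109,197.362); sampled at t=k/5. Machine vertices: (154.483,82.886) → (132.119,79.622) → (110.399,73.965) → (89.324,65.914) → (68.894,55.470) → (49.109,42.633). Open path.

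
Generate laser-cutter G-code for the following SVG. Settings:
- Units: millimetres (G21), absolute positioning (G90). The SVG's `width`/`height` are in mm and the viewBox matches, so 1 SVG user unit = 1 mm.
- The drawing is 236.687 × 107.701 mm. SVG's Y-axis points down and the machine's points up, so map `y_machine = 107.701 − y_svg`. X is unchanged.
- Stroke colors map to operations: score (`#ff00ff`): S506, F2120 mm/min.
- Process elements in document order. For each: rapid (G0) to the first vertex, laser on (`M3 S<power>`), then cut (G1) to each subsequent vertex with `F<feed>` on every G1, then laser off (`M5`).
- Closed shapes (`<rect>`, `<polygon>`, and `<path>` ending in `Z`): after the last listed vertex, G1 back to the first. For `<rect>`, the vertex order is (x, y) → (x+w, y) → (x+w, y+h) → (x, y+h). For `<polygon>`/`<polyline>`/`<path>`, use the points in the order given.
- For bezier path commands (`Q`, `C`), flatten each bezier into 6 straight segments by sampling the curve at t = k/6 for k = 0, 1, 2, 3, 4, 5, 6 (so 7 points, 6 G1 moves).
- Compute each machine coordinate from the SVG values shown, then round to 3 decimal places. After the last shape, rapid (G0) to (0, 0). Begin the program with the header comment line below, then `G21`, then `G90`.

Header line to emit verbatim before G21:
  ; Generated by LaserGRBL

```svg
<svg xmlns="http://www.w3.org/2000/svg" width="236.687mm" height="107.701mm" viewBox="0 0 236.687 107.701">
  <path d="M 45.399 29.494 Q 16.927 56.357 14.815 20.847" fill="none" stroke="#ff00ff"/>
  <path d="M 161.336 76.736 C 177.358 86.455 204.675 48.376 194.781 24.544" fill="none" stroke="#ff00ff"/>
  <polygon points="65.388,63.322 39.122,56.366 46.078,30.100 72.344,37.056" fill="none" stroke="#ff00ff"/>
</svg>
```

; Generated by LaserGRBL
G21
G90
G0 X45.399 Y78.207
M3 S506
G1 X36.641 Y70.985 F2120
G1 X29.347 Y67.229 F2120
G1 X23.517 Y66.937 F2120
G1 X19.152 Y70.111 F2120
G1 X16.251 Y76.750 F2120
G1 X14.815 Y86.854 F2120
M5
G0 X161.336 Y30.965
M3 S506
G1 X170.064 Y29.801 F2120
G1 X179.326 Y34.881 F2120
G1 X187.777 Y44.479 F2120
G1 X194.068 Y56.874 F2120
G1 X196.852 Y70.341 F2120
G1 X194.781 Y83.157 F2120
M5
G0 X65.388 Y44.379
M3 S506
G1 X39.122 Y51.335 F2120
G1 X46.078 Y77.601 F2120
G1 X72.344 Y70.645 F2120
G1 X65.388 Y44.379 F2120
M5
G0 X0.000 Y0.000

viewBox `0 0 236.687 107.701` with mm width/height → 1 unit = 1 mm. Flip: y_m = 107.701 − y_svg.

**Shape 1** — `<path>` quadratic bezier, stroke `#ff00ff` → score (S506, F2120). Control points (SVG): P0=(45.399,29.494), P1=(16.927,56.357), P2=(14.815,20.847); sampled at t=k/6. Machine vertices: (45.399,78.207) → (36.641,70.985) → (29.347,67.229) → (23.517,66.937) → (19.152,70.111) → (16.251,76.750) → (14.815,86.854). Open path.

**Shape 2** — `<path>` cubic bezier, stroke `#ff00ff` → score (S506, F2120). Control points (SVG): P0=(161.336,76.736), P1=(177.358,86.455), P2=(204.675,48.376), P3=(194.781,24.544); sampled at t=k/6. Machine vertices: (161.336,30.965) → (170.064,29.801) → (179.326,34.881) → (187.777,44.479) → (194.068,56.874) → (196.852,70.341) → (194.781,83.157). Open path.

**Shape 3** — `<polygon>` regular polygon, stroke `#ff00ff` → score (S506, F2120). Machine vertices: (65.388,44.379) → (39.122,51.335) → (46.078,77.601) → (72.344,70.645) → (65.388,44.379). Closed: final G1 returns to the first vertex.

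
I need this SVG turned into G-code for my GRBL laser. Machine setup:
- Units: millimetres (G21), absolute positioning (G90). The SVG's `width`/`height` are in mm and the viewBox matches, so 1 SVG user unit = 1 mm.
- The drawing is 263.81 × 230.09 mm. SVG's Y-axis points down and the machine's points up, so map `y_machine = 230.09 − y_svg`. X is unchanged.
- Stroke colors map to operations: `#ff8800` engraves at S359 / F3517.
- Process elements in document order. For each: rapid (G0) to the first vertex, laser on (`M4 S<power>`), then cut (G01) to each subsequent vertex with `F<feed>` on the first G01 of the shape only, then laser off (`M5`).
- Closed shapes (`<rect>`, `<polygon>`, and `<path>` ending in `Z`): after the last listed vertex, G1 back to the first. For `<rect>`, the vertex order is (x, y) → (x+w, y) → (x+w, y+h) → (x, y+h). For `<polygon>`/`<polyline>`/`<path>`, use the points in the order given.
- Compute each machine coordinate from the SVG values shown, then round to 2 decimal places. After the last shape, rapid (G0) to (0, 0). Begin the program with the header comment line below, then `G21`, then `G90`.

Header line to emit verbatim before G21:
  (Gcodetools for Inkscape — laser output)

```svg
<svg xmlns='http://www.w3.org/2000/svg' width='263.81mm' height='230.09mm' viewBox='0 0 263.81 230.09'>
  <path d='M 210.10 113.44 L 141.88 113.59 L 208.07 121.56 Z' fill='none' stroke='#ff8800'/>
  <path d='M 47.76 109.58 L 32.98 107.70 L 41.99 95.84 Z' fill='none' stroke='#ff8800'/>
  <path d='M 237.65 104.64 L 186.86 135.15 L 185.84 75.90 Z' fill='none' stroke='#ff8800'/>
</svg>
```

1 u = 1 mm; y_m = 230.09 − y.

[1] `<path>` closed polygon, #ff8800→engrave S359 F3517: (210.10,116.65) → (141.88,116.50) → (208.07,108.53) → (210.10,116.65) (closed)

[2] `<path>` regular polygon, #ff8800→engrave S359 F3517: (47.76,120.51) → (32.98,122.39) → (41.99,134.25) → (47.76,120.51) (closed)

[3] `<path>` regular polygon, #ff8800→engrave S359 F3517: (237.65,125.45) → (186.86,94.94) → (185.84,154.19) → (237.65,125.45) (closed)

(Gcodetools for Inkscape — laser output)
G21
G90
G0 X210.10 Y116.65
M4 S359
G01 X141.88 Y116.50 F3517
G01 X208.07 Y108.53
G01 X210.10 Y116.65
M5
G0 X47.76 Y120.51
M4 S359
G01 X32.98 Y122.39 F3517
G01 X41.99 Y134.25
G01 X47.76 Y120.51
M5
G0 X237.65 Y125.45
M4 S359
G01 X186.86 Y94.94 F3517
G01 X185.84 Y154.19
G01 X237.65 Y125.45
M5
G0 X0.00 Y0.00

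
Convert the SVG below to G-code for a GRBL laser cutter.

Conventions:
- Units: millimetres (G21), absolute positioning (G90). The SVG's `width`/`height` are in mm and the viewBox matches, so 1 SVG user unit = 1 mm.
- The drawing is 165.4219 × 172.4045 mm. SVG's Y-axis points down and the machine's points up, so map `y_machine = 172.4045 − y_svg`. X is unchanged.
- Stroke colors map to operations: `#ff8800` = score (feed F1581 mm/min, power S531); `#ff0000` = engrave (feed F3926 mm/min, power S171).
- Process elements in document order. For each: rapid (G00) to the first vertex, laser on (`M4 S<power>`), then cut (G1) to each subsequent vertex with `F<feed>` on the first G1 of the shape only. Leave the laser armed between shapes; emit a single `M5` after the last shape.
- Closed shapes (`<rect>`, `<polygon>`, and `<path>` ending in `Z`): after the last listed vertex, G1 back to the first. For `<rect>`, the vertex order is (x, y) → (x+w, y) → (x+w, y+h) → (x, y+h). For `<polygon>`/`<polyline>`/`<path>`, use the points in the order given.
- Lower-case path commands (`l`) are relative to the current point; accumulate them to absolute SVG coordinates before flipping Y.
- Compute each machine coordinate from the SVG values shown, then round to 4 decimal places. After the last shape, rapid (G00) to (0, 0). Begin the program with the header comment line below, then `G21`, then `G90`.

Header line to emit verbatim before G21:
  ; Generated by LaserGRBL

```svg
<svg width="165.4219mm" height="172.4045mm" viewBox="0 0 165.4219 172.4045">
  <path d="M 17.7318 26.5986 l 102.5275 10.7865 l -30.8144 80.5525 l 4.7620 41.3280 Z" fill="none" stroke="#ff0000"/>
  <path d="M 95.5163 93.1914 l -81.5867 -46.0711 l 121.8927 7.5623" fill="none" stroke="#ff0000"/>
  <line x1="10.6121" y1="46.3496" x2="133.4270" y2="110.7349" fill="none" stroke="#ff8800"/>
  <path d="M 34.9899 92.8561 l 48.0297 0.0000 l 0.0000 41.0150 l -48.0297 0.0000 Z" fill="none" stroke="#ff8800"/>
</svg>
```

Since the viewBox matches the mm dimensions, user units are millimetres directly. The only transform is the Y-flip y_m = 172.4045 − y_svg.

Shape 1 is a closed polygon drawn with `<path>`. Its stroke #ff0000 means engrave at S171, F3926. After flipping Y the toolpath is (17.7318,145.8059) → (120.2593,135.0194) → (89.4449,54.4669) → (94.2069,13.1389) → (17.7318,145.8059), returning to the start.

Shape 2 is a open polyline drawn with `<path>`. Its stroke #ff0000 means engrave at S171, F3926. After flipping Y the toolpath is (95.5163,79.2131) → (13.9296,125.2842) → (135.8223,117.7219).

Shape 3 is a line segment drawn with `<line>`. Its stroke #ff8800 means score at S531, F1581. After flipping Y the toolpath is (10.6121,126.0549) → (133.4270,61.6696).

Shape 4 is a rectangle drawn with `<path>`. Its stroke #ff8800 means score at S531, F1581. After flipping Y the toolpath is (34.9899,79.5484) → (83.0196,79.5484) → (83.0196,38.5334) → (34.9899,38.5334) → (34.9899,79.5484), returning to the start.

; Generated by LaserGRBL
G21
G90
G00 X17.7318 Y145.8059
M4 S171
G1 X120.2593 Y135.0194 F3926
G1 X89.4449 Y54.4669
G1 X94.2069 Y13.1389
G1 X17.7318 Y145.8059
G00 X95.5163 Y79.2131
M4 S171
G1 X13.9296 Y125.2842 F3926
G1 X135.8223 Y117.7219
G00 X10.6121 Y126.0549
M4 S531
G1 X133.4270 Y61.6696 F1581
G00 X34.9899 Y79.5484
M4 S531
G1 X83.0196 Y79.5484 F1581
G1 X83.0196 Y38.5334
G1 X34.9899 Y38.5334
G1 X34.9899 Y79.5484
M5
G00 X0.0000 Y0.0000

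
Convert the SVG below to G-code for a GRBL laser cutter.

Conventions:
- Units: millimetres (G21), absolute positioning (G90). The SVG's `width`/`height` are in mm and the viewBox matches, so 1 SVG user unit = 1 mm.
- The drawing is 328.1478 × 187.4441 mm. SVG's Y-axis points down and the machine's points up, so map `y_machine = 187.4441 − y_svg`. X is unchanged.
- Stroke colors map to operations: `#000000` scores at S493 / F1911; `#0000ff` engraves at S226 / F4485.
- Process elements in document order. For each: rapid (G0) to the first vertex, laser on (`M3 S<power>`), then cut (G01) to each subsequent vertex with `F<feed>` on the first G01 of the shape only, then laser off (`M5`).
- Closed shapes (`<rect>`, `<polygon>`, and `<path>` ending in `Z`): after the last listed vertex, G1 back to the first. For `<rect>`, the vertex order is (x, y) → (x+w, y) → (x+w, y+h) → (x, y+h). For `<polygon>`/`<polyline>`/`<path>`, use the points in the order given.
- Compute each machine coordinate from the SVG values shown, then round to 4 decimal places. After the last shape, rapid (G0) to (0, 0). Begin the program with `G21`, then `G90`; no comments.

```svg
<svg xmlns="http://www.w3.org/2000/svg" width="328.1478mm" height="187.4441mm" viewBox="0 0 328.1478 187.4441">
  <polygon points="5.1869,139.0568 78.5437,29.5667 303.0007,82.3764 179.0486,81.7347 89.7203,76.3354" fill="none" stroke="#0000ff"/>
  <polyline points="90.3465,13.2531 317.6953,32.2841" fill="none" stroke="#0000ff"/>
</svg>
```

viewBox `0 0 328.1478 187.4441` with mm width/height → 1 unit = 1 mm. Flip: y_m = 187.4441 − y_svg.

**Shape 1** — `<polygon>` closed polygon, stroke `#0000ff` → engrave (S226, F4485). Machine vertices: (5.1869,48.3873) → (78.5437,157.8774) → (303.0007,105.0677) → (179.0486,105.7094) → (89.7203,111.1087) → (5.1869,48.3873). Closed: final G1 returns to the first vertex.

**Shape 2** — `<polyline>` line segment, stroke `#0000ff` → engrave (S226, F4485). Machine vertices: (90.3465,174.1910) → (317.6953,155.1600). Open path.

G21
G90
G0 X5.1869 Y48.3873
M3 S226
G01 X78.5437 Y157.8774 F4485
G01 X303.0007 Y105.0677
G01 X179.0486 Y105.7094
G01 X89.7203 Y111.1087
G01 X5.1869 Y48.3873
M5
G0 X90.3465 Y174.1910
M3 S226
G01 X317.6953 Y155.1600 F4485
M5
G0 X0.0000 Y0.0000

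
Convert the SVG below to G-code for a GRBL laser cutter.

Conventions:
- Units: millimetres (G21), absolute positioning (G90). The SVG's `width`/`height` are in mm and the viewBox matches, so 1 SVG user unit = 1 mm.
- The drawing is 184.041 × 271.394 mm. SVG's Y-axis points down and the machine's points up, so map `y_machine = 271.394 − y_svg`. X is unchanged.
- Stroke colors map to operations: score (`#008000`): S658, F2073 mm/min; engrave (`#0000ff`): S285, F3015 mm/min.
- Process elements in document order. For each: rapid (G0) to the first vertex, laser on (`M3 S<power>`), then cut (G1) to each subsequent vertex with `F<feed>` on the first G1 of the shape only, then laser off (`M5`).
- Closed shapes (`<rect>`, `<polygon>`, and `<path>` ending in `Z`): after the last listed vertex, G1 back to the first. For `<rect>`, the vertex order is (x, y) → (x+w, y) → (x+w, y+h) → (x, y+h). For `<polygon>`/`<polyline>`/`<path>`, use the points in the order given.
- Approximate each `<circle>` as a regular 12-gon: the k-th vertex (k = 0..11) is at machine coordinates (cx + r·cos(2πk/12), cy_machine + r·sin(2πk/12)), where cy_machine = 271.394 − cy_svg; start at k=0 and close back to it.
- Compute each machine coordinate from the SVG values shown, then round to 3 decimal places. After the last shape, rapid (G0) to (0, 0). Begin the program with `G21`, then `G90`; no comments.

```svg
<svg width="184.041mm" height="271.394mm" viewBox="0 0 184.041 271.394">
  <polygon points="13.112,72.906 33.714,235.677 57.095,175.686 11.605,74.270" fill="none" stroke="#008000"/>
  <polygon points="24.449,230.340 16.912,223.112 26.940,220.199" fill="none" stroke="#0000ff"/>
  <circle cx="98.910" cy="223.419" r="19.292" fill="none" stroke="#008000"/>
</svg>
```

1 u = 1 mm; y_m = 271.394 − y.

[1] `<polygon>` closed polygon, #008000→score S658 F2073: (13.112,198.488) → (33.714,35.717) → (57.095,95.708) → (11.605,197.124) → (13.112,198.488) (closed)

[2] `<polygon>` regular polygon, #0000ff→engrave S285 F3015: (24.449,41.054) → (16.912,48.282) → (26.940,51.195) → (24.449,41.054) (closed)

[3] `<circle>` circle, #008000→score S658 F2073: (118.202,47.975) → (115.617,57.621) → (108.556,64.682) → (98.910,67.267) → (89.264,64.682) → (82.203,57.621) → (79.618,47.975) → (82.203,38.329) → (89.264,31.268) → (98.910,28.683) → (108.556,31.268) → (115.617,38.329) → (118.202,47.975) (closed)

G21
G90
G0 X13.112 Y198.488
M3 S658
G1 X33.714 Y35.717 F2073
G1 X57.095 Y95.708
G1 X11.605 Y197.124
G1 X13.112 Y198.488
M5
G0 X24.449 Y41.054
M3 S285
G1 X16.912 Y48.282 F3015
G1 X26.940 Y51.195
G1 X24.449 Y41.054
M5
G0 X118.202 Y47.975
M3 S658
G1 X115.617 Y57.621 F2073
G1 X108.556 Y64.682
G1 X98.910 Y67.267
G1 X89.264 Y64.682
G1 X82.203 Y57.621
G1 X79.618 Y47.975
G1 X82.203 Y38.329
G1 X89.264 Y31.268
G1 X98.910 Y28.683
G1 X108.556 Y31.268
G1 X115.617 Y38.329
G1 X118.202 Y47.975
M5
G0 X0.000 Y0.000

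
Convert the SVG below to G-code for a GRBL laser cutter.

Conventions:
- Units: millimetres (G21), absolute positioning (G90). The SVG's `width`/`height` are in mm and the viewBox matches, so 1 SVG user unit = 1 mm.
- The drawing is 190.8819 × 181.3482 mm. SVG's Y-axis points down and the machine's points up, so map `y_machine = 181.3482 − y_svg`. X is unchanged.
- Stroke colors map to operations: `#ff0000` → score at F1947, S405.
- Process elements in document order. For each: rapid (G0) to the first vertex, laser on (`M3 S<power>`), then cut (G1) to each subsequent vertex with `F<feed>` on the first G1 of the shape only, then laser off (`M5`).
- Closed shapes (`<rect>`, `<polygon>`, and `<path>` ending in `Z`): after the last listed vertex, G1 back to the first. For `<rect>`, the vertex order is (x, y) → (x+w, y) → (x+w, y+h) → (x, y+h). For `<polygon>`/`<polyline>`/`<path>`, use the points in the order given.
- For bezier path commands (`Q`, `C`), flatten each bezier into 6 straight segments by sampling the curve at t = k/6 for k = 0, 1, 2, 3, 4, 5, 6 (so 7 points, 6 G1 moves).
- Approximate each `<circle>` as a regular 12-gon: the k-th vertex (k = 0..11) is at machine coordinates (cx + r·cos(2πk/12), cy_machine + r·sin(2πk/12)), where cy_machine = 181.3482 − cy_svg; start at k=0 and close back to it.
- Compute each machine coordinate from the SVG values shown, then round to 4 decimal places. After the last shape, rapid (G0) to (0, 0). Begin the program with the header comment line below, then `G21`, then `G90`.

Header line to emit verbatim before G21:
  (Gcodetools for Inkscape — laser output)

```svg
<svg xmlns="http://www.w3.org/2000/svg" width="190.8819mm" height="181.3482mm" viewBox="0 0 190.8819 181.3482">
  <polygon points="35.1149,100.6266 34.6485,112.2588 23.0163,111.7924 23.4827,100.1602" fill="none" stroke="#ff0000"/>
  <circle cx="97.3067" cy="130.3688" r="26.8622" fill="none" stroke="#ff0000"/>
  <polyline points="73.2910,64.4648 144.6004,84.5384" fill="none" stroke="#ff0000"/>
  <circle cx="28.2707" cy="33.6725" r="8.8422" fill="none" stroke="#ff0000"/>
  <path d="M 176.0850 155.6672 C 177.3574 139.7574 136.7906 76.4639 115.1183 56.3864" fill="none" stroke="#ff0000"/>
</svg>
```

(Gcodetools for Inkscape — laser output)
G21
G90
G0 X35.1149 Y80.7216
M3 S405
G1 X34.6485 Y69.0894 F1947
G1 X23.0163 Y69.5558
G1 X23.4827 Y81.1880
G1 X35.1149 Y80.7216
M5
G0 X124.1689 Y50.9794
M3 S405
G1 X120.5700 Y64.4105 F1947
G1 X110.7378 Y74.2427
G1 X97.3067 Y77.8416
G1 X83.8756 Y74.2427
G1 X74.0434 Y64.4105
G1 X70.4445 Y50.9794
G1 X74.0434 Y37.5483
G1 X83.8756 Y27.7161
G1 X97.3067 Y24.1172
G1 X110.7378 Y27.7161
G1 X120.5700 Y37.5483
G1 X124.1689 Y50.9794
M5
G0 X73.2910 Y116.8834
M3 S405
G1 X144.6004 Y96.8098 F1947
M5
G0 X37.1129 Y147.6757
M3 S405
G1 X35.9283 Y152.0968 F1947
G1 X32.6918 Y155.3333
G1 X28.2707 Y156.5179
G1 X23.8496 Y155.3333
G1 X20.6131 Y152.0968
G1 X19.4285 Y147.6757
G1 X20.6131 Y143.2546
G1 X23.8496 Y140.0181
G1 X28.2707 Y138.8335
G1 X32.6918 Y140.0181
G1 X35.9283 Y143.2546
G1 X37.1129 Y147.6757
M5
G0 X176.0850 Y25.6810
M3 S405
G1 X173.5158 Y37.1651 F1947
G1 X165.6604 Y54.0298
G1 X154.2059 Y73.7585
G1 X140.8394 Y93.8345
G1 X127.2478 Y111.7412
G1 X115.1183 Y124.9618
M5
G0 X0.0000 Y0.0000

viewBox `0 0 190.8819 181.3482` with mm width/height → 1 unit = 1 mm. Flip: y_m = 181.3482 − y_svg.

**Shape 1** — `<polygon>` regular polygon, stroke `#ff0000` → score (S405, F1947). Machine vertices: (35.1149,80.7216) → (34.6485,69.0894) → (23.0163,69.5558) → (23.4827,81.1880) → (35.1149,80.7216). Closed: final G1 returns to the first vertex.

**Shape 2** — `<circle>` circle, stroke `#ff0000` → score (S405, F1947). Machine vertices: (124.1689,50.9794) → (120.5700,64.4105) → (110.7378,74.2427) → (97.3067,77.8416) → (83.8756,74.2427) → (74.0434,64.4105) → (70.4445,50.9794) → (74.0434,37.5483) → (83.8756,27.7161) → (97.3067,24.1172) → (110.7378,27.7161) → (120.5700,37.5483) → (124.1689,50.9794). Closed: final G1 returns to the first vertex.

**Shape 3** — `<polyline>` line segment, stroke `#ff0000` → score (S405, F1947). Machine vertices: (73.2910,116.8834) → (144.6004,96.8098). Open path.

**Shape 4** — `<circle>` circle, stroke `#ff0000` → score (S405, F1947). Machine vertices: (37.1129,147.6757) → (35.9283,152.0968) → (32.6918,155.3333) → (28.2707,156.5179) → (23.8496,155.3333) → (20.6131,152.0968) → (19.4285,147.6757) → (20.6131,143.2546) → (23.8496,140.0181) → (28.2707,138.8335) → (32.6918,140.0181) → (35.9283,143.2546) → (37.1129,147.6757). Closed: final G1 returns to the first vertex.

**Shape 5** — `<path>` cubic bezier, stroke `#ff0000` → score (S405, F1947). Control points (SVG): P0=(176.0850,155.6672), P1=(177.3574,139.7574), P2=(136.7906,76.4639), P3=(115.1183,56.3864); sampled at t=k/6. Machine vertices: (176.0850,25.6810) → (173.5158,37.1651) → (165.6604,54.0298) → (154.2059,73.7585) → (140.8394,93.8345) → (127.2478,111.7412) → (115.1183,124.9618). Open path.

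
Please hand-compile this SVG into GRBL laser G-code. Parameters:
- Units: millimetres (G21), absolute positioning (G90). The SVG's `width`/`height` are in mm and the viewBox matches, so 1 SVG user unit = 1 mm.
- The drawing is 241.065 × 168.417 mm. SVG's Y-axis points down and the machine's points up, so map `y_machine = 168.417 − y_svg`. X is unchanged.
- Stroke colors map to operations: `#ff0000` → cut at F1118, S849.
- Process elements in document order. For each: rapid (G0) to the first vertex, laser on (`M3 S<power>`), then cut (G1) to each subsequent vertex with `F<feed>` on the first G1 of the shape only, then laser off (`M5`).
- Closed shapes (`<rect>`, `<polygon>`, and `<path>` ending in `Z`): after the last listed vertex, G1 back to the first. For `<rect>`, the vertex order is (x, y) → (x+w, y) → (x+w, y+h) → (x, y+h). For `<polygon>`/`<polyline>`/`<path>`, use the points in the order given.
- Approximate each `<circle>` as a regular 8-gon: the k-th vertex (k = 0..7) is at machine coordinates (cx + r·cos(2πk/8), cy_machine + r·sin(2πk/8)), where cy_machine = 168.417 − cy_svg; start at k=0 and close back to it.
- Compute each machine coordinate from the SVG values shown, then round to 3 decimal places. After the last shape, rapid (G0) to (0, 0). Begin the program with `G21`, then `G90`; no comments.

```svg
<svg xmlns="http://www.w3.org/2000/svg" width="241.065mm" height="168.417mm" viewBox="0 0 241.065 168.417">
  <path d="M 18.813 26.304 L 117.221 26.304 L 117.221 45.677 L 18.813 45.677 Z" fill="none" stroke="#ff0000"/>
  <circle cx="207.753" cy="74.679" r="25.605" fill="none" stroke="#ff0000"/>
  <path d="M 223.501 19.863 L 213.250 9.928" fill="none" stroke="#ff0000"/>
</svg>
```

G21
G90
G0 X18.813 Y142.113
M3 S849
G1 X117.221 Y142.113 F1118
G1 X117.221 Y122.740
G1 X18.813 Y122.740
G1 X18.813 Y142.113
M5
G0 X233.358 Y93.738
M3 S849
G1 X225.858 Y111.843 F1118
G1 X207.753 Y119.343
G1 X189.648 Y111.843
G1 X182.148 Y93.738
G1 X189.648 Y75.633
G1 X207.753 Y68.133
G1 X225.858 Y75.633
G1 X233.358 Y93.738
M5
G0 X223.501 Y148.554
M3 S849
G1 X213.250 Y158.489 F1118
M5
G0 X0.000 Y0.000

1 u = 1 mm; y_m = 168.417 − y.

[1] `<path>` rectangle, #ff0000→cut S849 F1118: (18.813,142.113) → (117.221,142.113) → (117.221,122.740) → (18.813,122.740) → (18.813,142.113) (closed)

[2] `<circle>` circle, #ff0000→cut S849 F1118: (233.358,93.738) → (225.858,111.843) → (207.753,119.343) → (189.648,111.843) → (182.148,93.738) → (189.648,75.633) → (207.753,68.133) → (225.858,75.633) → (233.358,93.738) (closed)

[3] `<path>` line segment, #ff0000→cut S849 F1118: (223.501,148.554) → (213.250,158.489)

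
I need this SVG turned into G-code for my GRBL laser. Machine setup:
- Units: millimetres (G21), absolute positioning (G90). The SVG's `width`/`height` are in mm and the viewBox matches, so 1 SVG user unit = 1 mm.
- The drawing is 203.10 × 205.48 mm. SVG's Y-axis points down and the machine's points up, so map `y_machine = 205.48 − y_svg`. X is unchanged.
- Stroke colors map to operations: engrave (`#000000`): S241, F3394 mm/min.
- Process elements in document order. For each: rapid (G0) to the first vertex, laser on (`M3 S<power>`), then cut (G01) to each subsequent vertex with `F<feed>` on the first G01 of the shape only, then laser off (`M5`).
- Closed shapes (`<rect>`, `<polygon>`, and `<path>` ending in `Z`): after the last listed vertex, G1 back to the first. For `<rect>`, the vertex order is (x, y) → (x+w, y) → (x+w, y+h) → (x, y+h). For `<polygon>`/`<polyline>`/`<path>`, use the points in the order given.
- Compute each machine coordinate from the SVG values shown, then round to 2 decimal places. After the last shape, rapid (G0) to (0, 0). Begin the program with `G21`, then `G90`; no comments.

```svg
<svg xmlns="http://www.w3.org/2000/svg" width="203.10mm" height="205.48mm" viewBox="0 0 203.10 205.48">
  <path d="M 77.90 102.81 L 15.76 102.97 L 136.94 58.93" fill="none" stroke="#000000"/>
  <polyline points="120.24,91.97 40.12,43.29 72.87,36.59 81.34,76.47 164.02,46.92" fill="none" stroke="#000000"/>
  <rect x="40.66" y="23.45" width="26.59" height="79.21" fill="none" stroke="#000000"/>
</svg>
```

Since the viewBox matches the mm dimensions, user units are millimetres directly. The only transform is the Y-flip y_m = 205.48 − y_svg.

Shape 1 is a open polyline drawn with `<path>`. Its stroke #000000 means engrave at S241, F3394. After flipping Y the toolpath is (77.90,102.67) → (15.76,102.51) → (136.94,146.55).

Shape 2 is a open polyline drawn with `<polyline>`. Its stroke #000000 means engrave at S241, F3394. After flipping Y the toolpath is (120.24,113.51) → (40.12,162.19) → (72.87,168.89) → (81.34,129.01) → (164.02,158.56).

Shape 3 is a rectangle drawn with `<rect>`. Its stroke #000000 means engrave at S241, F3394. After flipping Y the toolpath is (40.66,182.03) → (67.25,182.03) → (67.25,102.82) → (40.66,102.82) → (40.66,182.03), returning to the start.

G21
G90
G0 X77.90 Y102.67
M3 S241
G01 X15.76 Y102.51 F3394
G01 X136.94 Y146.55
M5
G0 X120.24 Y113.51
M3 S241
G01 X40.12 Y162.19 F3394
G01 X72.87 Y168.89
G01 X81.34 Y129.01
G01 X164.02 Y158.56
M5
G0 X40.66 Y182.03
M3 S241
G01 X67.25 Y182.03 F3394
G01 X67.25 Y102.82
G01 X40.66 Y102.82
G01 X40.66 Y182.03
M5
G0 X0.00 Y0.00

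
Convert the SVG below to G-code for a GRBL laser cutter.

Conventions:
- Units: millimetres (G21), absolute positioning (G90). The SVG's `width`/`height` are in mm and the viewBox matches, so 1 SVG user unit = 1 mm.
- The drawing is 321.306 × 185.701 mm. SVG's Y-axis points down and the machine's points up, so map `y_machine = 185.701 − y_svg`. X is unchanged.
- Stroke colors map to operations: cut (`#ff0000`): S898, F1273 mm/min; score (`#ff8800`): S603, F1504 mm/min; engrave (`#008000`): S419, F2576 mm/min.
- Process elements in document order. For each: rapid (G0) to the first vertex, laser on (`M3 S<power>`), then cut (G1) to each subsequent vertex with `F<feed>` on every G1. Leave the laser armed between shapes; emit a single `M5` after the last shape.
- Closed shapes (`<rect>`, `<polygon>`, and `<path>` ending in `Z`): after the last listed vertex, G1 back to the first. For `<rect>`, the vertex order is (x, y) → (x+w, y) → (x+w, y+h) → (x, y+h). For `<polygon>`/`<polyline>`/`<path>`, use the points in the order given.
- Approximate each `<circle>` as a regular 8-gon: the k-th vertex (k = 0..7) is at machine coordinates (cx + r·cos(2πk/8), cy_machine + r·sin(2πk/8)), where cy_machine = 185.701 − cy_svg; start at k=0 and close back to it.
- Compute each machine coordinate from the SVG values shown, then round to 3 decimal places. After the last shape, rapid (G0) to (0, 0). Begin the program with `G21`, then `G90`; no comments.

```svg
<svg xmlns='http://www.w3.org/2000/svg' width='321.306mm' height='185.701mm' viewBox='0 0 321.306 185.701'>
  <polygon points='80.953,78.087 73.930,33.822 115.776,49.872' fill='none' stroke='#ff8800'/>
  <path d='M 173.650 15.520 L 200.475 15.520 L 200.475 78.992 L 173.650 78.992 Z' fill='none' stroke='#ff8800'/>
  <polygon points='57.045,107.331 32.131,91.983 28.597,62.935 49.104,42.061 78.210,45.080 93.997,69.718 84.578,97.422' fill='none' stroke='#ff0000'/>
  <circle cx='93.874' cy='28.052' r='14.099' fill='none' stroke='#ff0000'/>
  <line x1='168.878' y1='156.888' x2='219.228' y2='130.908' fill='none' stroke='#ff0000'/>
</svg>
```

G21
G90
G0 X80.953 Y107.614
M3 S603
G1 X73.930 Y151.879 F1504
G1 X115.776 Y135.829 F1504
G1 X80.953 Y107.614 F1504
G0 X173.650 Y170.181
M3 S603
G1 X200.475 Y170.181 F1504
G1 X200.475 Y106.709 F1504
G1 X173.650 Y106.709 F1504
G1 X173.650 Y170.181 F1504
G0 X57.045 Y78.370
M3 S898
G1 X32.131 Y93.718 F1273
G1 X28.597 Y122.766 F1273
G1 X49.104 Y143.640 F1273
G1 X78.210 Y140.621 F1273
G1 X93.997 Y115.983 F1273
G1 X84.578 Y88.279 F1273
G1 X57.045 Y78.370 F1273
G0 X107.973 Y157.649
M3 S898
G1 X103.843 Y167.618 F1273
G1 X93.874 Y171.748 F1273
G1 X83.905 Y167.618 F1273
G1 X79.775 Y157.649 F1273
G1 X83.905 Y147.680 F1273
G1 X93.874 Y143.550 F1273
G1 X103.843 Y147.680 F1273
G1 X107.973 Y157.649 F1273
G0 X168.878 Y28.813
M3 S898
G1 X219.228 Y54.793 F1273
M5
G0 X0.000 Y0.000

1 u = 1 mm; y_m = 185.701 − y.

[1] `<polygon>` regular polygon, #ff8800→score S603 F1504: (80.953,107.614) → (73.930,151.879) → (115.776,135.829) → (80.953,107.614) (closed)

[2] `<path>` rectangle, #ff8800→score S603 F1504: (173.650,170.181) → (200.475,170.181) → (200.475,106.709) → (173.650,106.709) → (173.650,170.181) (closed)

[3] `<polygon>` regular polygon, #ff0000→cut S898 F1273: (57.045,78.370) → (32.131,93.718) → (28.597,122.766) → (49.104,143.640) → (78.210,140.621) → (93.997,115.983) → (84.578,88.279) → (57.045,78.370) (closed)

[4] `<circle>` circle, #ff0000→cut S898 F1273: (107.973,157.649) → (103.843,167.618) → (93.874,171.748) → (83.905,167.618) → (79.775,157.649) → (83.905,147.680) → (93.874,143.550) → (103.843,147.680) → (107.973,157.649) (closed)

[5] `<line>` line segment, #ff0000→cut S898 F1273: (168.878,28.813) → (219.228,54.793)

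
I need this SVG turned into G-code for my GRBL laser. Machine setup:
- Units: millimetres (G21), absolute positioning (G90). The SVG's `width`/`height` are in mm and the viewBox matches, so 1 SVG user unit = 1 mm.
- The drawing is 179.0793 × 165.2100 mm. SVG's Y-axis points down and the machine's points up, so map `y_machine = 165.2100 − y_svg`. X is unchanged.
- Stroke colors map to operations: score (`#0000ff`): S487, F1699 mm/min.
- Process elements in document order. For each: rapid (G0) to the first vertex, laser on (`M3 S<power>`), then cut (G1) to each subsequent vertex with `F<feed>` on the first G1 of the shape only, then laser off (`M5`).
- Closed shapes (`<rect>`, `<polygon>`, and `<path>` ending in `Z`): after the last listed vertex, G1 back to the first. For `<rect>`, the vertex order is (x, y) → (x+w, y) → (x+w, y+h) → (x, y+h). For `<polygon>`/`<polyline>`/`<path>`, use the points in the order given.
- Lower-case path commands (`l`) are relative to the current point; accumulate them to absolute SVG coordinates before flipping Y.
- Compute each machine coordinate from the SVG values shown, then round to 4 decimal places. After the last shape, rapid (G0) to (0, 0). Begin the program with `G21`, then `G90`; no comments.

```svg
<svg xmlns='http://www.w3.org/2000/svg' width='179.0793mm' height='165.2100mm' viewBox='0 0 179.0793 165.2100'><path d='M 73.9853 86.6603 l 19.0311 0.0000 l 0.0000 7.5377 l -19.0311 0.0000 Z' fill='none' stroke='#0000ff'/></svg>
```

G21
G90
G0 X73.9853 Y78.5497
M3 S487
G1 X93.0164 Y78.5497 F1699
G1 X93.0164 Y71.0120
G1 X73.9853 Y71.0120
G1 X73.9853 Y78.5497
M5
G0 X0.0000 Y0.0000

1 u = 1 mm; y_m = 165.2100 − y.

[1] `<path>` rectangle, #0000ff→score S487 F1699: (73.9853,78.5497) → (93.0164,78.5497) → (93.0164,71.0120) → (73.9853,71.0120) → (73.9853,78.5497) (closed)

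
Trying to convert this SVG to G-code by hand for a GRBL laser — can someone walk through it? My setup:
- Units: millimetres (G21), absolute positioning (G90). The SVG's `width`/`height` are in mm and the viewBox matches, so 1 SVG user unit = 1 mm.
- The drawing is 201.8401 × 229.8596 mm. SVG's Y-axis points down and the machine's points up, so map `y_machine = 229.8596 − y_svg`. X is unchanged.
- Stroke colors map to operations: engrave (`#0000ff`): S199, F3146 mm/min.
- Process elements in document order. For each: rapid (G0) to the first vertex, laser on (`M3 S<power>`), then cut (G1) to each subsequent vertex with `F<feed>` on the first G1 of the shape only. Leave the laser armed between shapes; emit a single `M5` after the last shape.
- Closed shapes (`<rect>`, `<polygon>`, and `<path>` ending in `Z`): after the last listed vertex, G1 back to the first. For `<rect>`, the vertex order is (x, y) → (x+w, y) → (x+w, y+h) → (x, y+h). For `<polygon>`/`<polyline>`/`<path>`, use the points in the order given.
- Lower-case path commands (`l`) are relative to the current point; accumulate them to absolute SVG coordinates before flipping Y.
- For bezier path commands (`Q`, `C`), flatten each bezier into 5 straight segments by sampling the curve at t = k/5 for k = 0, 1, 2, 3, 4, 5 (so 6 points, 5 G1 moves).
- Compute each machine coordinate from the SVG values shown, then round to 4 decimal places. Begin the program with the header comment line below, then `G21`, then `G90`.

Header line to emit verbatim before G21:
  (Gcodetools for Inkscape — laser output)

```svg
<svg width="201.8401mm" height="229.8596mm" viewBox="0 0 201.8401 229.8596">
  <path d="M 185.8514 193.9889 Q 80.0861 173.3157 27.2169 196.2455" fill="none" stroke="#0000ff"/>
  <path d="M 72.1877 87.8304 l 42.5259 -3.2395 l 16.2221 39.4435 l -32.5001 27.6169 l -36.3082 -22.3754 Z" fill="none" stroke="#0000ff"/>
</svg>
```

(Gcodetools for Inkscape — laser output)
G21
G90
G0 X185.8514 Y35.8707
M3 S199
G1 X145.6611 Y42.3959 F3146
G1 X109.7025 Y45.4328
G1 X77.9756 Y44.9815
G1 X50.4804 Y41.0419
G1 X27.2169 Y33.6141
G0 X72.1877 Y142.0292
M3 S199
G1 X114.7136 Y145.2687 F3146
G1 X130.9357 Y105.8252
G1 X98.4356 Y78.2083
G1 X62.1274 Y100.5837
G1 X72.1877 Y142.0292
M5

1 u = 1 mm; y_m = 229.8596 − y.

[1] `<path>` quadratic bezier, #0000ff→engrave S199 F3146: (185.8514,35.8707) → (145.6611,42.3959) → (109.7025,45.4328) → (77.9756,44.9815) → (50.4804,41.0419) → (27.2169,33.6141)

[2] `<path>` regular polygon, #0000ff→engrave S199 F3146: (72.1877,142.0292) → (114.7136,145.2687) → (130.9357,105.8252) → (98.4356,78.2083) → (62.1274,100.5837) → (72.1877,142.0292) (closed)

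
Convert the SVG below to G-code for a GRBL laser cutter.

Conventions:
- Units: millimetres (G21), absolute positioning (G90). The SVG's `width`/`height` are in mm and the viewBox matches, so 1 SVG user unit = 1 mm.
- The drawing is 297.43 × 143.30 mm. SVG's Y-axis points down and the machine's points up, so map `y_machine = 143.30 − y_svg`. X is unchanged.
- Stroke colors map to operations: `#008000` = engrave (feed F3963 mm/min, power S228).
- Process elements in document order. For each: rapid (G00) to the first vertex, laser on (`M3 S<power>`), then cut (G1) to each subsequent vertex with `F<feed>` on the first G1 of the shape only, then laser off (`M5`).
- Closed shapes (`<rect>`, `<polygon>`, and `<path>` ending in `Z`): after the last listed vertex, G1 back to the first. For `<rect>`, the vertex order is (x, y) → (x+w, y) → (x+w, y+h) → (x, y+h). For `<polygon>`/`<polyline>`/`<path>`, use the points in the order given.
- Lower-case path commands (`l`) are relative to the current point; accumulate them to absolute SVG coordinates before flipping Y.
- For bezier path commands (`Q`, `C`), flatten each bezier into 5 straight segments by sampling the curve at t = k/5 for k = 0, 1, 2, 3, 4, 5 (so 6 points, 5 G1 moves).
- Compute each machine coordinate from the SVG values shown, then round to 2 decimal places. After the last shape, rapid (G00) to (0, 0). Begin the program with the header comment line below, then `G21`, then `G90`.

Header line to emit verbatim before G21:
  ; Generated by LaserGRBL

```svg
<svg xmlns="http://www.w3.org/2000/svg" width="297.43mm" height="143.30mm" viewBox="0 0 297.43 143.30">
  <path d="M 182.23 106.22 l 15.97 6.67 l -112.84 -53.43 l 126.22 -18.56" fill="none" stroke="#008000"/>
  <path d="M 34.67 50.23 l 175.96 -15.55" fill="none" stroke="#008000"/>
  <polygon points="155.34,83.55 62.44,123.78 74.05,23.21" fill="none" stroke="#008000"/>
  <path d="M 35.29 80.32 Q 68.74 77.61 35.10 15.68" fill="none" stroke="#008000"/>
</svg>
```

1 u = 1 mm; y_m = 143.30 − y.

[1] `<path>` open polyline, #008000→engrave S228 F3963: (182.23,37.08) → (198.20,30.41) → (85.36,83.84) → (211.58,102.40)

[2] `<path>` line segment, #008000→engrave S228 F3963: (34.67,93.07) → (210.63,108.62)

[3] `<polygon>` regular polygon, #008000→engrave S228 F3963: (155.34,59.75) → (62.44,19.52) → (74.05,120.09) → (155.34,59.75) (closed)

[4] `<path>` quadratic bezier, #008000→engrave S228 F3963: (35.29,62.98) → (45.99,66.43) → (51.32,74.62) → (51.28,87.55) → (45.87,105.22) → (35.10,127.62)

; Generated by LaserGRBL
G21
G90
G00 X182.23 Y37.08
M3 S228
G1 X198.20 Y30.41 F3963
G1 X85.36 Y83.84
G1 X211.58 Y102.40
M5
G00 X34.67 Y93.07
M3 S228
G1 X210.63 Y108.62 F3963
M5
G00 X155.34 Y59.75
M3 S228
G1 X62.44 Y19.52 F3963
G1 X74.05 Y120.09
G1 X155.34 Y59.75
M5
G00 X35.29 Y62.98
M3 S228
G1 X45.99 Y66.43 F3963
G1 X51.32 Y74.62
G1 X51.28 Y87.55
G1 X45.87 Y105.22
G1 X35.10 Y127.62
M5
G00 X0.00 Y0.00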